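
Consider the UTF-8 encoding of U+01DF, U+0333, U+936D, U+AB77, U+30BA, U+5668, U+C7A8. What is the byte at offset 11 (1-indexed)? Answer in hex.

0xE3

1-indexed offset 11 is 0-indexed offset 10.
U+01DF → 2-byte form C7 9F at offsets 0–1.
U+0333 → 2-byte form CC B3 at offsets 2–3.
U+936D → 3-byte form E9 8D AD at offsets 4–6.
U+AB77 → 3-byte form EA AD B7 at offsets 7–9.
U+30BA → 3-byte form E3 82 BA at offsets 10–12.
Offset 10 falls in char 5's range; it's byte 1 of E3 82 BA = 0xE3.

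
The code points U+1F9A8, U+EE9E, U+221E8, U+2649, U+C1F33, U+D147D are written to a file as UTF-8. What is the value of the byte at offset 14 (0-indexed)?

0xF3

U+1F9A8 → 4-byte form F0 9F A6 A8 at offsets 0–3.
U+EE9E → 3-byte form EE BA 9E at offsets 4–6.
U+221E8 → 4-byte form F0 A2 87 A8 at offsets 7–10.
U+2649 → 3-byte form E2 99 89 at offsets 11–13.
U+C1F33 → 4-byte form F3 81 BC B3 at offsets 14–17.
Offset 14 falls in char 5's range; it's byte 1 of F3 81 BC B3 = 0xF3.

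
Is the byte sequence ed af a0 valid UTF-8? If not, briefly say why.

invalid (encodes a surrogate (U+D800–U+DFFF))

Structurally a 3-byte sequence; payload = 0xDBE0.
But 0xDBE0 is in U+D800–U+DFFF, the surrogate range. Surrogates are not Unicode scalar values and are forbidden in UTF-8.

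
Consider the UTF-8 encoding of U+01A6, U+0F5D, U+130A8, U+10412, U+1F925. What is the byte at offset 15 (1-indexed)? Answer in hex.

0x9F

1-indexed offset 15 is 0-indexed offset 14.
U+01A6 → 2-byte form C6 A6 at offsets 0–1.
U+0F5D → 3-byte form E0 BD 9D at offsets 2–4.
U+130A8 → 4-byte form F0 93 82 A8 at offsets 5–8.
U+10412 → 4-byte form F0 90 90 92 at offsets 9–12.
U+1F925 → 4-byte form F0 9F A4 A5 at offsets 13–16.
Offset 14 falls in char 5's range; it's byte 2 of F0 9F A4 A5 = 0x9F.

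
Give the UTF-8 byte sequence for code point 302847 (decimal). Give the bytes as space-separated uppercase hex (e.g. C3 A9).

U+49EFF = 0x49EFF = 302847 decimal. In range U+10000–U+10FFFF → 4-byte form: 11110xxx 10xxxxxx 10xxxxxx 10xxxxxx.
Binary (21 bits): 001001001111011111111.
Split 3+6+6+6: 001 | 001001 | 111011 | 111111.
Byte 1: 11110001 = 0xF1.
Byte 2: 10001001 = 0x89.
Byte 3: 10111011 = 0xBB.
Byte 4: 10111111 = 0xBF.

F1 89 BB BF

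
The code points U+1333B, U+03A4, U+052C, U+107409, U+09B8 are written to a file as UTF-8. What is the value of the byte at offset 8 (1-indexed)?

0xAC

1-indexed offset 8 is 0-indexed offset 7.
U+1333B → 4-byte form F0 93 8C BB at offsets 0–3.
U+03A4 → 2-byte form CE A4 at offsets 4–5.
U+052C → 2-byte form D4 AC at offsets 6–7.
Offset 7 falls in char 3's range; it's byte 2 of D4 AC = 0xAC.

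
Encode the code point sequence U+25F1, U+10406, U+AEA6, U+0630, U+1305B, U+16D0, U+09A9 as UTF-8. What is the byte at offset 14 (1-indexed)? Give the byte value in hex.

1-indexed offset 14 is 0-indexed offset 13.
U+25F1 → 3-byte form E2 97 B1 at offsets 0–2.
U+10406 → 4-byte form F0 90 90 86 at offsets 3–6.
U+AEA6 → 3-byte form EA BA A6 at offsets 7–9.
U+0630 → 2-byte form D8 B0 at offsets 10–11.
U+1305B → 4-byte form F0 93 81 9B at offsets 12–15.
Offset 13 falls in char 5's range; it's byte 2 of F0 93 81 9B = 0x93.

0x93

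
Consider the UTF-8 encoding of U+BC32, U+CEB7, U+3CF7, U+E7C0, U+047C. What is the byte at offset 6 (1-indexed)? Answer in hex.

0xB7

1-indexed offset 6 is 0-indexed offset 5.
U+BC32 → 3-byte form EB B0 B2 at offsets 0–2.
U+CEB7 → 3-byte form EC BA B7 at offsets 3–5.
Offset 5 falls in char 2's range; it's byte 3 of EC BA B7 = 0xB7.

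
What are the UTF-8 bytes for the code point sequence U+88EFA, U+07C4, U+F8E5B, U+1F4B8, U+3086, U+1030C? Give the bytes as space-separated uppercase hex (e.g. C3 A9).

U+88EFA: 4-byte form → F2 88 BB BA.
U+07C4: 2-byte form → DF 84.
U+F8E5B: 4-byte form → F3 B8 B9 9B.
U+1F4B8: 4-byte form → F0 9F 92 B8.
U+3086: 3-byte form → E3 82 86.
U+1030C: 4-byte form → F0 90 8C 8C.
Concatenated (21 bytes): F2 88 BB BA DF 84 F3 B8 B9 9B F0 9F 92 B8 E3 82 86 F0 90 8C 8C.

F2 88 BB BA DF 84 F3 B8 B9 9B F0 9F 92 B8 E3 82 86 F0 90 8C 8C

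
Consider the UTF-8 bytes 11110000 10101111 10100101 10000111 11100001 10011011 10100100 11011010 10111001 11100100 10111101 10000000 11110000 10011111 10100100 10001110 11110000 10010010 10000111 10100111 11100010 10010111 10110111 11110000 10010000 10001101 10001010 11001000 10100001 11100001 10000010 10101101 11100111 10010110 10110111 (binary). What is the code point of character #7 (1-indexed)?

U+25F7

Offset 0: leading byte 0xF0 = 11110000 → 4-byte char #1 = F0 AF A5 87.
Offset 4: leading byte 0xE1 = 11100001 → 3-byte char #2 = E1 9B A4.
Offset 7: leading byte 0xDA = 11011010 → 2-byte char #3 = DA B9.
Offset 9: leading byte 0xE4 = 11100100 → 3-byte char #4 = E4 BD 80.
Offset 12: leading byte 0xF0 = 11110000 → 4-byte char #5 = F0 9F A4 8E.
Offset 16: leading byte 0xF0 = 11110000 → 4-byte char #6 = F0 92 87 A7.
Offset 20: leading byte 0xE2 = 11100010 → 3-byte char #7 = E2 97 B7.
Leading byte 0xE2 = 11100010 matches 1110xxxx → 3-byte sequence.
Byte 1: 0xE2 = 11100010, payload 0010 (4 bits).
Byte 2: 0x97 = 10010111 (10xxxxxx ✓), payload 010111.
Byte 3: 0xB7 = 10110111 (10xxxxxx ✓), payload 110111.
Concatenate: 0010010111110111 = 0x25F7 (16 bits → U+25F7).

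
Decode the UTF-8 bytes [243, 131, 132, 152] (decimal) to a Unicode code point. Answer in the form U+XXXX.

Leading byte 0xF3 = 11110011 matches 11110xxx → 4-byte sequence.
Byte 1: 0xF3 = 11110011, payload 011 (3 bits).
Byte 2: 0x83 = 10000011 (10xxxxxx ✓), payload 000011.
Byte 3: 0x84 = 10000100 (10xxxxxx ✓), payload 000100.
Byte 4: 0x98 = 10011000 (10xxxxxx ✓), payload 011000.
Concatenate: 011000011000100011000 = 0xC3118 (21 bits → U+C3118).

U+C3118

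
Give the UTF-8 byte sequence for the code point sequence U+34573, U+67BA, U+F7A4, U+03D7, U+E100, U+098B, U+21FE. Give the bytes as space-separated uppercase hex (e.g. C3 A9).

U+34573: 4-byte form → F0 B4 95 B3.
U+67BA: 3-byte form → E6 9E BA.
U+F7A4: 3-byte form → EF 9E A4.
U+03D7: 2-byte form → CF 97.
U+E100: 3-byte form → EE 84 80.
U+098B: 3-byte form → E0 A6 8B.
U+21FE: 3-byte form → E2 87 BE.
Concatenated (21 bytes): F0 B4 95 B3 E6 9E BA EF 9E A4 CF 97 EE 84 80 E0 A6 8B E2 87 BE.

F0 B4 95 B3 E6 9E BA EF 9E A4 CF 97 EE 84 80 E0 A6 8B E2 87 BE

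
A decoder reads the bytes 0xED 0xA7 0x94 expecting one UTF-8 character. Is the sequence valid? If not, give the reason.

Structurally a 3-byte sequence; payload = 0xD9D4.
But 0xD9D4 is in U+D800–U+DFFF, the surrogate range. Surrogates are not Unicode scalar values and are forbidden in UTF-8.

invalid (encodes a surrogate (U+D800–U+DFFF))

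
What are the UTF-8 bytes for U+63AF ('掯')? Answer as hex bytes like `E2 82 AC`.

E6 8E AF

U+63AF = 0x63AF = 25519 decimal. In range U+0800–U+FFFF → 3-byte form: 1110xxxx 10xxxxxx 10xxxxxx.
Binary (16 bits): 0110001110101111.
Split 4+6+6: 0110 | 001110 | 101111.
Byte 1: 11100110 = 0xE6.
Byte 2: 10001110 = 0x8E.
Byte 3: 10101111 = 0xAF.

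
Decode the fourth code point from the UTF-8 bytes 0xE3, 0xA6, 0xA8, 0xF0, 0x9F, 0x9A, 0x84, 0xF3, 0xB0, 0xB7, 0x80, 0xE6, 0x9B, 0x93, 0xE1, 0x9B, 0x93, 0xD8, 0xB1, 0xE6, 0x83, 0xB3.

U+66D3

Offset 0: leading byte 0xE3 = 11100011 → 3-byte char #1 = E3 A6 A8.
Offset 3: leading byte 0xF0 = 11110000 → 4-byte char #2 = F0 9F 9A 84.
Offset 7: leading byte 0xF3 = 11110011 → 4-byte char #3 = F3 B0 B7 80.
Offset 11: leading byte 0xE6 = 11100110 → 3-byte char #4 = E6 9B 93.
Leading byte 0xE6 = 11100110 matches 1110xxxx → 3-byte sequence.
Byte 1: 0xE6 = 11100110, payload 0110 (4 bits).
Byte 2: 0x9B = 10011011 (10xxxxxx ✓), payload 011011.
Byte 3: 0x93 = 10010011 (10xxxxxx ✓), payload 010011.
Concatenate: 0110011011010011 = 0x66D3 (16 bits → U+66D3).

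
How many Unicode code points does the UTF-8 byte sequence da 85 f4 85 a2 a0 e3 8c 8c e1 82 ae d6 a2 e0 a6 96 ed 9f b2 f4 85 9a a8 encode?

Byte at offset 0: 0xDA = 11011010 → 2-byte char (#1). Advance 2.
Byte at offset 2: 0xF4 = 11110100 → 4-byte char (#2). Advance 4.
Byte at offset 6: 0xE3 = 11100011 → 3-byte char (#3). Advance 3.
Byte at offset 9: 0xE1 = 11100001 → 3-byte char (#4). Advance 3.
Byte at offset 12: 0xD6 = 11010110 → 2-byte char (#5). Advance 2.
Byte at offset 14: 0xE0 = 11100000 → 3-byte char (#6). Advance 3.
Byte at offset 17: 0xED = 11101101 → 3-byte char (#7). Advance 3.
Byte at offset 20: 0xF4 = 11110100 → 4-byte char (#8). Advance 4.
Reached end at offset 24 after 8 code points.

8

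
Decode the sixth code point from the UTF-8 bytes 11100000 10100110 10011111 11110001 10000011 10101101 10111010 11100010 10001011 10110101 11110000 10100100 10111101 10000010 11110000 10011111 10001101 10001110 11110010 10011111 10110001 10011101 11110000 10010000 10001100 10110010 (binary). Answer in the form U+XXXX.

U+9FC5D

Offset 0: leading byte 0xE0 = 11100000 → 3-byte char #1 = E0 A6 9F.
Offset 3: leading byte 0xF1 = 11110001 → 4-byte char #2 = F1 83 AD BA.
Offset 7: leading byte 0xE2 = 11100010 → 3-byte char #3 = E2 8B B5.
Offset 10: leading byte 0xF0 = 11110000 → 4-byte char #4 = F0 A4 BD 82.
Offset 14: leading byte 0xF0 = 11110000 → 4-byte char #5 = F0 9F 8D 8E.
Offset 18: leading byte 0xF2 = 11110010 → 4-byte char #6 = F2 9F B1 9D.
Leading byte 0xF2 = 11110010 matches 11110xxx → 4-byte sequence.
Byte 1: 0xF2 = 11110010, payload 010 (3 bits).
Byte 2: 0x9F = 10011111 (10xxxxxx ✓), payload 011111.
Byte 3: 0xB1 = 10110001 (10xxxxxx ✓), payload 110001.
Byte 4: 0x9D = 10011101 (10xxxxxx ✓), payload 011101.
Concatenate: 010011111110001011101 = 0x9FC5D (21 bits → U+9FC5D).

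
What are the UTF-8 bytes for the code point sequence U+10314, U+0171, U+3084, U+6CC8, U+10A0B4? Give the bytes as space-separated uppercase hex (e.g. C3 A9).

F0 90 8C 94 C5 B1 E3 82 84 E6 B3 88 F4 8A 82 B4

U+10314: 4-byte form → F0 90 8C 94.
U+0171: 2-byte form → C5 B1.
U+3084: 3-byte form → E3 82 84.
U+6CC8: 3-byte form → E6 B3 88.
U+10A0B4: 4-byte form → F4 8A 82 B4.
Concatenated (16 bytes): F0 90 8C 94 C5 B1 E3 82 84 E6 B3 88 F4 8A 82 B4.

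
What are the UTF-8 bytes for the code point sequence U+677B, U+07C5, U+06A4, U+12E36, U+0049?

E6 9D BB DF 85 DA A4 F0 92 B8 B6 49

U+677B: 3-byte form → E6 9D BB.
U+07C5: 2-byte form → DF 85.
U+06A4: 2-byte form → DA A4.
U+12E36: 4-byte form → F0 92 B8 B6.
U+0049: 1-byte form → 49.
Concatenated (12 bytes): E6 9D BB DF 85 DA A4 F0 92 B8 B6 49.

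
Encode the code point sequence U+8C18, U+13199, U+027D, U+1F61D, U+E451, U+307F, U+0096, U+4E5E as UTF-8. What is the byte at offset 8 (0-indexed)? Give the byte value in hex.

U+8C18 → 3-byte form E8 B0 98 at offsets 0–2.
U+13199 → 4-byte form F0 93 86 99 at offsets 3–6.
U+027D → 2-byte form C9 BD at offsets 7–8.
Offset 8 falls in char 3's range; it's byte 2 of C9 BD = 0xBD.

0xBD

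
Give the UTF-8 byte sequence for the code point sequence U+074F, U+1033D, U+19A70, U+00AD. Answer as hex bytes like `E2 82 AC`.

U+074F: 2-byte form → DD 8F.
U+1033D: 4-byte form → F0 90 8C BD.
U+19A70: 4-byte form → F0 99 A9 B0.
U+00AD: 2-byte form → C2 AD.
Concatenated (12 bytes): DD 8F F0 90 8C BD F0 99 A9 B0 C2 AD.

DD 8F F0 90 8C BD F0 99 A9 B0 C2 AD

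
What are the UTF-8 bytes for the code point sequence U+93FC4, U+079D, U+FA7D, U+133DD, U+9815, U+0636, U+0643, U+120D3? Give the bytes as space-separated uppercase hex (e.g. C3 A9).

F2 93 BF 84 DE 9D EF A9 BD F0 93 8F 9D E9 A0 95 D8 B6 D9 83 F0 92 83 93

U+93FC4: 4-byte form → F2 93 BF 84.
U+079D: 2-byte form → DE 9D.
U+FA7D: 3-byte form → EF A9 BD.
U+133DD: 4-byte form → F0 93 8F 9D.
U+9815: 3-byte form → E9 A0 95.
U+0636: 2-byte form → D8 B6.
U+0643: 2-byte form → D9 83.
U+120D3: 4-byte form → F0 92 83 93.
Concatenated (24 bytes): F2 93 BF 84 DE 9D EF A9 BD F0 93 8F 9D E9 A0 95 D8 B6 D9 83 F0 92 83 93.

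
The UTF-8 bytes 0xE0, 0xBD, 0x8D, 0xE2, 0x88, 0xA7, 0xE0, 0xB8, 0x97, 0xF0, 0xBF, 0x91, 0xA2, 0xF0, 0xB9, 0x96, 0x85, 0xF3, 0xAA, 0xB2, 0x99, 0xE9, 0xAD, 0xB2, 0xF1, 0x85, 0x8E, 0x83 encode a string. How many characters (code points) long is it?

Byte at offset 0: 0xE0 = 11100000 → 3-byte char (#1). Advance 3.
Byte at offset 3: 0xE2 = 11100010 → 3-byte char (#2). Advance 3.
Byte at offset 6: 0xE0 = 11100000 → 3-byte char (#3). Advance 3.
Byte at offset 9: 0xF0 = 11110000 → 4-byte char (#4). Advance 4.
Byte at offset 13: 0xF0 = 11110000 → 4-byte char (#5). Advance 4.
Byte at offset 17: 0xF3 = 11110011 → 4-byte char (#6). Advance 4.
Byte at offset 21: 0xE9 = 11101001 → 3-byte char (#7). Advance 3.
Byte at offset 24: 0xF1 = 11110001 → 4-byte char (#8). Advance 4.
Reached end at offset 28 after 8 code points.

8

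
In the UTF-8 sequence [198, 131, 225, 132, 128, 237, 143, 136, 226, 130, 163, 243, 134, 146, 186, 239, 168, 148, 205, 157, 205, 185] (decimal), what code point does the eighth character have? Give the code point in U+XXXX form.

U+0379

Offset 0: leading byte 0xC6 = 11000110 → 2-byte char #1 = C6 83.
Offset 2: leading byte 0xE1 = 11100001 → 3-byte char #2 = E1 84 80.
Offset 5: leading byte 0xED = 11101101 → 3-byte char #3 = ED 8F 88.
Offset 8: leading byte 0xE2 = 11100010 → 3-byte char #4 = E2 82 A3.
Offset 11: leading byte 0xF3 = 11110011 → 4-byte char #5 = F3 86 92 BA.
Offset 15: leading byte 0xEF = 11101111 → 3-byte char #6 = EF A8 94.
Offset 18: leading byte 0xCD = 11001101 → 2-byte char #7 = CD 9D.
Offset 20: leading byte 0xCD = 11001101 → 2-byte char #8 = CD B9.
Leading byte 0xCD = 11001101 matches 110xxxxx → 2-byte sequence.
Byte 1: 0xCD = 11001101, payload 01101 (5 bits).
Byte 2: 0xB9 = 10111001 (10xxxxxx ✓), payload 111001.
Concatenate: 01101111001 = 0x379 (11 bits → U+0379).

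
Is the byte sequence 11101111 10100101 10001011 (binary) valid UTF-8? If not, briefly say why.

valid

Leading byte 0xEF = 11101111 → 3-byte form.
Continuation bytes 0xA5=10100101, 0x8B=10001011 all match 10xxxxxx.
Decoded value 0xF94B is ≥ 0x800 (shortest form) and not a surrogate.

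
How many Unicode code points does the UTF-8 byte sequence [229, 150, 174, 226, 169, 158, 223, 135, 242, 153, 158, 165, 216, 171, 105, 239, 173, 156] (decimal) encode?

7

Byte at offset 0: 0xE5 = 11100101 → 3-byte char (#1). Advance 3.
Byte at offset 3: 0xE2 = 11100010 → 3-byte char (#2). Advance 3.
Byte at offset 6: 0xDF = 11011111 → 2-byte char (#3). Advance 2.
Byte at offset 8: 0xF2 = 11110010 → 4-byte char (#4). Advance 4.
Byte at offset 12: 0xD8 = 11011000 → 2-byte char (#5). Advance 2.
Byte at offset 14: 0x69 = 01101001 → 1-byte char (#6). Advance 1.
Byte at offset 15: 0xEF = 11101111 → 3-byte char (#7). Advance 3.
Reached end at offset 18 after 7 code points.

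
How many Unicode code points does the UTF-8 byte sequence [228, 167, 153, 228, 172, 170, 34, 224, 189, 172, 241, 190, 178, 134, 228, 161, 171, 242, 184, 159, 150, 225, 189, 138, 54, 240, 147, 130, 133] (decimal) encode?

Byte at offset 0: 0xE4 = 11100100 → 3-byte char (#1). Advance 3.
Byte at offset 3: 0xE4 = 11100100 → 3-byte char (#2). Advance 3.
Byte at offset 6: 0x22 = 00100010 → 1-byte char (#3). Advance 1.
Byte at offset 7: 0xE0 = 11100000 → 3-byte char (#4). Advance 3.
Byte at offset 10: 0xF1 = 11110001 → 4-byte char (#5). Advance 4.
Byte at offset 14: 0xE4 = 11100100 → 3-byte char (#6). Advance 3.
Byte at offset 17: 0xF2 = 11110010 → 4-byte char (#7). Advance 4.
Byte at offset 21: 0xE1 = 11100001 → 3-byte char (#8). Advance 3.
Byte at offset 24: 0x36 = 00110110 → 1-byte char (#9). Advance 1.
Byte at offset 25: 0xF0 = 11110000 → 4-byte char (#10). Advance 4.
Reached end at offset 29 after 10 code points.

10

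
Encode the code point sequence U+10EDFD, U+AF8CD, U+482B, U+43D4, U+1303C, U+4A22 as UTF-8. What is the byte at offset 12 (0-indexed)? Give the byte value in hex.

U+10EDFD → 4-byte form F4 8E B7 BD at offsets 0–3.
U+AF8CD → 4-byte form F2 AF A3 8D at offsets 4–7.
U+482B → 3-byte form E4 A0 AB at offsets 8–10.
U+43D4 → 3-byte form E4 8F 94 at offsets 11–13.
Offset 12 falls in char 4's range; it's byte 2 of E4 8F 94 = 0x8F.

0x8F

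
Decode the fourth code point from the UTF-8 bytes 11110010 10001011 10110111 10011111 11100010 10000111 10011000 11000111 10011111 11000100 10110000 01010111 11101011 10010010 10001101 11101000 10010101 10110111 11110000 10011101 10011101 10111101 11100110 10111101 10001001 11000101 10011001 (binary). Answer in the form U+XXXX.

U+0130

Offset 0: leading byte 0xF2 = 11110010 → 4-byte char #1 = F2 8B B7 9F.
Offset 4: leading byte 0xE2 = 11100010 → 3-byte char #2 = E2 87 98.
Offset 7: leading byte 0xC7 = 11000111 → 2-byte char #3 = C7 9F.
Offset 9: leading byte 0xC4 = 11000100 → 2-byte char #4 = C4 B0.
Leading byte 0xC4 = 11000100 matches 110xxxxx → 2-byte sequence.
Byte 1: 0xC4 = 11000100, payload 00100 (5 bits).
Byte 2: 0xB0 = 10110000 (10xxxxxx ✓), payload 110000.
Concatenate: 00100110000 = 0x130 (11 bits → U+0130).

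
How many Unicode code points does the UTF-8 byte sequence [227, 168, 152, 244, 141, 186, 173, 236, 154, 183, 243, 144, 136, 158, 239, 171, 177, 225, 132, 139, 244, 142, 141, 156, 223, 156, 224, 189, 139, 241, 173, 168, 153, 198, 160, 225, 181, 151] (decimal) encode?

Byte at offset 0: 0xE3 = 11100011 → 3-byte char (#1). Advance 3.
Byte at offset 3: 0xF4 = 11110100 → 4-byte char (#2). Advance 4.
Byte at offset 7: 0xEC = 11101100 → 3-byte char (#3). Advance 3.
Byte at offset 10: 0xF3 = 11110011 → 4-byte char (#4). Advance 4.
Byte at offset 14: 0xEF = 11101111 → 3-byte char (#5). Advance 3.
Byte at offset 17: 0xE1 = 11100001 → 3-byte char (#6). Advance 3.
Byte at offset 20: 0xF4 = 11110100 → 4-byte char (#7). Advance 4.
Byte at offset 24: 0xDF = 11011111 → 2-byte char (#8). Advance 2.
Byte at offset 26: 0xE0 = 11100000 → 3-byte char (#9). Advance 3.
Byte at offset 29: 0xF1 = 11110001 → 4-byte char (#10). Advance 4.
Byte at offset 33: 0xC6 = 11000110 → 2-byte char (#11). Advance 2.
Byte at offset 35: 0xE1 = 11100001 → 3-byte char (#12). Advance 3.
Reached end at offset 38 after 12 code points.

12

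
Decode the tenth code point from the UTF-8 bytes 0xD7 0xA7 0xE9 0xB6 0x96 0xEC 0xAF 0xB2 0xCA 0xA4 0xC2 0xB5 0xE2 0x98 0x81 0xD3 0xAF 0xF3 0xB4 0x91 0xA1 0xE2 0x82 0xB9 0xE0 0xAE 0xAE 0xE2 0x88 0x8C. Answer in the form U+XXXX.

U+0BAE

Offset 0: leading byte 0xD7 = 11010111 → 2-byte char #1 = D7 A7.
Offset 2: leading byte 0xE9 = 11101001 → 3-byte char #2 = E9 B6 96.
Offset 5: leading byte 0xEC = 11101100 → 3-byte char #3 = EC AF B2.
Offset 8: leading byte 0xCA = 11001010 → 2-byte char #4 = CA A4.
Offset 10: leading byte 0xC2 = 11000010 → 2-byte char #5 = C2 B5.
Offset 12: leading byte 0xE2 = 11100010 → 3-byte char #6 = E2 98 81.
Offset 15: leading byte 0xD3 = 11010011 → 2-byte char #7 = D3 AF.
Offset 17: leading byte 0xF3 = 11110011 → 4-byte char #8 = F3 B4 91 A1.
Offset 21: leading byte 0xE2 = 11100010 → 3-byte char #9 = E2 82 B9.
Offset 24: leading byte 0xE0 = 11100000 → 3-byte char #10 = E0 AE AE.
Leading byte 0xE0 = 11100000 matches 1110xxxx → 3-byte sequence.
Byte 1: 0xE0 = 11100000, payload 0000 (4 bits).
Byte 2: 0xAE = 10101110 (10xxxxxx ✓), payload 101110.
Byte 3: 0xAE = 10101110 (10xxxxxx ✓), payload 101110.
Concatenate: 0000101110101110 = 0xBAE (16 bits → U+0BAE).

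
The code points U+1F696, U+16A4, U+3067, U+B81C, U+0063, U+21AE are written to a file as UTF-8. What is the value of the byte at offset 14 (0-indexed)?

U+1F696 → 4-byte form F0 9F 9A 96 at offsets 0–3.
U+16A4 → 3-byte form E1 9A A4 at offsets 4–6.
U+3067 → 3-byte form E3 81 A7 at offsets 7–9.
U+B81C → 3-byte form EB A0 9C at offsets 10–12.
U+0063 → 1-byte form 63 at offsets 13–13.
U+21AE → 3-byte form E2 86 AE at offsets 14–16.
Offset 14 falls in char 6's range; it's byte 1 of E2 86 AE = 0xE2.

0xE2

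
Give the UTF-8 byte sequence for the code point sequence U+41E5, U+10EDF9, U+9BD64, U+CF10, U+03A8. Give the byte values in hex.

U+41E5: 3-byte form → E4 87 A5.
U+10EDF9: 4-byte form → F4 8E B7 B9.
U+9BD64: 4-byte form → F2 9B B5 A4.
U+CF10: 3-byte form → EC BC 90.
U+03A8: 2-byte form → CE A8.
Concatenated (16 bytes): E4 87 A5 F4 8E B7 B9 F2 9B B5 A4 EC BC 90 CE A8.

E4 87 A5 F4 8E B7 B9 F2 9B B5 A4 EC BC 90 CE A8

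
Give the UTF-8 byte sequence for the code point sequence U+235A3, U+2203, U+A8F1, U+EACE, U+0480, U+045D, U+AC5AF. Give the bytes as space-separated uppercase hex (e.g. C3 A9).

U+235A3: 4-byte form → F0 A3 96 A3.
U+2203: 3-byte form → E2 88 83.
U+A8F1: 3-byte form → EA A3 B1.
U+EACE: 3-byte form → EE AB 8E.
U+0480: 2-byte form → D2 80.
U+045D: 2-byte form → D1 9D.
U+AC5AF: 4-byte form → F2 AC 96 AF.
Concatenated (21 bytes): F0 A3 96 A3 E2 88 83 EA A3 B1 EE AB 8E D2 80 D1 9D F2 AC 96 AF.

F0 A3 96 A3 E2 88 83 EA A3 B1 EE AB 8E D2 80 D1 9D F2 AC 96 AF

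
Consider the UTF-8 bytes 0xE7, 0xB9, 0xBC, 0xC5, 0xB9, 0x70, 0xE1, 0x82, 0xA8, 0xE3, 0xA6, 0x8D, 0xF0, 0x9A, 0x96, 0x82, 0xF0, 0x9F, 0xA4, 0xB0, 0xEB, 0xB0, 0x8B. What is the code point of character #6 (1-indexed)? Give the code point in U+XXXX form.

Offset 0: leading byte 0xE7 = 11100111 → 3-byte char #1 = E7 B9 BC.
Offset 3: leading byte 0xC5 = 11000101 → 2-byte char #2 = C5 B9.
Offset 5: leading byte 0x70 = 01110000 → 1-byte char #3 = 70.
Offset 6: leading byte 0xE1 = 11100001 → 3-byte char #4 = E1 82 A8.
Offset 9: leading byte 0xE3 = 11100011 → 3-byte char #5 = E3 A6 8D.
Offset 12: leading byte 0xF0 = 11110000 → 4-byte char #6 = F0 9A 96 82.
Leading byte 0xF0 = 11110000 matches 11110xxx → 4-byte sequence.
Byte 1: 0xF0 = 11110000, payload 000 (3 bits).
Byte 2: 0x9A = 10011010 (10xxxxxx ✓), payload 011010.
Byte 3: 0x96 = 10010110 (10xxxxxx ✓), payload 010110.
Byte 4: 0x82 = 10000010 (10xxxxxx ✓), payload 000010.
Concatenate: 000011010010110000010 = 0x1A582 (21 bits → U+1A582).

U+1A582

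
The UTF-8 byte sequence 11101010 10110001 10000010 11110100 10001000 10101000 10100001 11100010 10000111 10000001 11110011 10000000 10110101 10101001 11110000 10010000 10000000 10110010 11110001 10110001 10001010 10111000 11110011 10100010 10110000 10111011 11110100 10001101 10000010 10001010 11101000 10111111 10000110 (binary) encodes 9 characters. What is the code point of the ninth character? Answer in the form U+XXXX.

U+8FC6

Offset 0: leading byte 0xEA = 11101010 → 3-byte char #1 = EA B1 82.
Offset 3: leading byte 0xF4 = 11110100 → 4-byte char #2 = F4 88 A8 A1.
Offset 7: leading byte 0xE2 = 11100010 → 3-byte char #3 = E2 87 81.
Offset 10: leading byte 0xF3 = 11110011 → 4-byte char #4 = F3 80 B5 A9.
Offset 14: leading byte 0xF0 = 11110000 → 4-byte char #5 = F0 90 80 B2.
Offset 18: leading byte 0xF1 = 11110001 → 4-byte char #6 = F1 B1 8A B8.
Offset 22: leading byte 0xF3 = 11110011 → 4-byte char #7 = F3 A2 B0 BB.
Offset 26: leading byte 0xF4 = 11110100 → 4-byte char #8 = F4 8D 82 8A.
Offset 30: leading byte 0xE8 = 11101000 → 3-byte char #9 = E8 BF 86.
Leading byte 0xE8 = 11101000 matches 1110xxxx → 3-byte sequence.
Byte 1: 0xE8 = 11101000, payload 1000 (4 bits).
Byte 2: 0xBF = 10111111 (10xxxxxx ✓), payload 111111.
Byte 3: 0x86 = 10000110 (10xxxxxx ✓), payload 000110.
Concatenate: 1000111111000110 = 0x8FC6 (16 bits → U+8FC6).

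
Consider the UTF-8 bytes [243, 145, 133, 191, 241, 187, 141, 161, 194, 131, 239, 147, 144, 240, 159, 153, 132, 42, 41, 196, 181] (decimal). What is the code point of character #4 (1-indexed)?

Offset 0: leading byte 0xF3 = 11110011 → 4-byte char #1 = F3 91 85 BF.
Offset 4: leading byte 0xF1 = 11110001 → 4-byte char #2 = F1 BB 8D A1.
Offset 8: leading byte 0xC2 = 11000010 → 2-byte char #3 = C2 83.
Offset 10: leading byte 0xEF = 11101111 → 3-byte char #4 = EF 93 90.
Leading byte 0xEF = 11101111 matches 1110xxxx → 3-byte sequence.
Byte 1: 0xEF = 11101111, payload 1111 (4 bits).
Byte 2: 0x93 = 10010011 (10xxxxxx ✓), payload 010011.
Byte 3: 0x90 = 10010000 (10xxxxxx ✓), payload 010000.
Concatenate: 1111010011010000 = 0xF4D0 (16 bits → U+F4D0).

U+F4D0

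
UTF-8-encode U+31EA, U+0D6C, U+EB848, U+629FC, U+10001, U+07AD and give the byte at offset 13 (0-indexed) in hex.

0xBC

U+31EA → 3-byte form E3 87 AA at offsets 0–2.
U+0D6C → 3-byte form E0 B5 AC at offsets 3–5.
U+EB848 → 4-byte form F3 AB A1 88 at offsets 6–9.
U+629FC → 4-byte form F1 A2 A7 BC at offsets 10–13.
Offset 13 falls in char 4's range; it's byte 4 of F1 A2 A7 BC = 0xBC.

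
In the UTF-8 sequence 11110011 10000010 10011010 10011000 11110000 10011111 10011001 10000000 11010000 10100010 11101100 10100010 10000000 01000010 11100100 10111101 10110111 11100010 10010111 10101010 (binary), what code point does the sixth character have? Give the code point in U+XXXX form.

Offset 0: leading byte 0xF3 = 11110011 → 4-byte char #1 = F3 82 9A 98.
Offset 4: leading byte 0xF0 = 11110000 → 4-byte char #2 = F0 9F 99 80.
Offset 8: leading byte 0xD0 = 11010000 → 2-byte char #3 = D0 A2.
Offset 10: leading byte 0xEC = 11101100 → 3-byte char #4 = EC A2 80.
Offset 13: leading byte 0x42 = 01000010 → 1-byte char #5 = 42.
Offset 14: leading byte 0xE4 = 11100100 → 3-byte char #6 = E4 BD B7.
Leading byte 0xE4 = 11100100 matches 1110xxxx → 3-byte sequence.
Byte 1: 0xE4 = 11100100, payload 0100 (4 bits).
Byte 2: 0xBD = 10111101 (10xxxxxx ✓), payload 111101.
Byte 3: 0xB7 = 10110111 (10xxxxxx ✓), payload 110111.
Concatenate: 0100111101110111 = 0x4F77 (16 bits → U+4F77).

U+4F77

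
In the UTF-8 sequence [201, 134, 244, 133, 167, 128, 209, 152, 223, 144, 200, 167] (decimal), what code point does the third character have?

Offset 0: leading byte 0xC9 = 11001001 → 2-byte char #1 = C9 86.
Offset 2: leading byte 0xF4 = 11110100 → 4-byte char #2 = F4 85 A7 80.
Offset 6: leading byte 0xD1 = 11010001 → 2-byte char #3 = D1 98.
Leading byte 0xD1 = 11010001 matches 110xxxxx → 2-byte sequence.
Byte 1: 0xD1 = 11010001, payload 10001 (5 bits).
Byte 2: 0x98 = 10011000 (10xxxxxx ✓), payload 011000.
Concatenate: 10001011000 = 0x458 (11 bits → U+0458).

U+0458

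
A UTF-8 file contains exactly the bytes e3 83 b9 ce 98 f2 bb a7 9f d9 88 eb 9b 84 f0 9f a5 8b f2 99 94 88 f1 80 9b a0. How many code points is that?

Byte at offset 0: 0xE3 = 11100011 → 3-byte char (#1). Advance 3.
Byte at offset 3: 0xCE = 11001110 → 2-byte char (#2). Advance 2.
Byte at offset 5: 0xF2 = 11110010 → 4-byte char (#3). Advance 4.
Byte at offset 9: 0xD9 = 11011001 → 2-byte char (#4). Advance 2.
Byte at offset 11: 0xEB = 11101011 → 3-byte char (#5). Advance 3.
Byte at offset 14: 0xF0 = 11110000 → 4-byte char (#6). Advance 4.
Byte at offset 18: 0xF2 = 11110010 → 4-byte char (#7). Advance 4.
Byte at offset 22: 0xF1 = 11110001 → 4-byte char (#8). Advance 4.
Reached end at offset 26 after 8 code points.

8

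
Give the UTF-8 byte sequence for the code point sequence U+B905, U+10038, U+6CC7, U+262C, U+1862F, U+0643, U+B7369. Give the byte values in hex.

U+B905: 3-byte form → EB A4 85.
U+10038: 4-byte form → F0 90 80 B8.
U+6CC7: 3-byte form → E6 B3 87.
U+262C: 3-byte form → E2 98 AC.
U+1862F: 4-byte form → F0 98 98 AF.
U+0643: 2-byte form → D9 83.
U+B7369: 4-byte form → F2 B7 8D A9.
Concatenated (23 bytes): EB A4 85 F0 90 80 B8 E6 B3 87 E2 98 AC F0 98 98 AF D9 83 F2 B7 8D A9.

EB A4 85 F0 90 80 B8 E6 B3 87 E2 98 AC F0 98 98 AF D9 83 F2 B7 8D A9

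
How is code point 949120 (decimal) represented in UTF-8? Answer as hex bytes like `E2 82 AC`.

F3 A7 AE 80

U+E7B80 = 0xE7B80 = 949120 decimal. In range U+10000–U+10FFFF → 4-byte form: 11110xxx 10xxxxxx 10xxxxxx 10xxxxxx.
Binary (21 bits): 011100111101110000000.
Split 3+6+6+6: 011 | 100111 | 101110 | 000000.
Byte 1: 11110011 = 0xF3.
Byte 2: 10100111 = 0xA7.
Byte 3: 10101110 = 0xAE.
Byte 4: 10000000 = 0x80.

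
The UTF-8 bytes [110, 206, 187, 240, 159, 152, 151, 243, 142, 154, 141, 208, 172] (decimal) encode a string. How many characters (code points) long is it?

5

Byte at offset 0: 0x6E = 01101110 → 1-byte char (#1). Advance 1.
Byte at offset 1: 0xCE = 11001110 → 2-byte char (#2). Advance 2.
Byte at offset 3: 0xF0 = 11110000 → 4-byte char (#3). Advance 4.
Byte at offset 7: 0xF3 = 11110011 → 4-byte char (#4). Advance 4.
Byte at offset 11: 0xD0 = 11010000 → 2-byte char (#5). Advance 2.
Reached end at offset 13 after 5 code points.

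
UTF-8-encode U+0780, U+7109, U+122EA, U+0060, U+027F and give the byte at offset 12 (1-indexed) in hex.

1-indexed offset 12 is 0-indexed offset 11.
U+0780 → 2-byte form DE 80 at offsets 0–1.
U+7109 → 3-byte form E7 84 89 at offsets 2–4.
U+122EA → 4-byte form F0 92 8B AA at offsets 5–8.
U+0060 → 1-byte form 60 at offsets 9–9.
U+027F → 2-byte form C9 BF at offsets 10–11.
Offset 11 falls in char 5's range; it's byte 2 of C9 BF = 0xBF.

0xBF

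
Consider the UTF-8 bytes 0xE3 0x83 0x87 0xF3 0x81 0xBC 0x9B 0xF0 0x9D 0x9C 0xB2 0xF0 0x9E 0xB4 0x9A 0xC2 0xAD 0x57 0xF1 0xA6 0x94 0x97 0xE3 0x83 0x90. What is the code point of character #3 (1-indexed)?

U+1D732

Offset 0: leading byte 0xE3 = 11100011 → 3-byte char #1 = E3 83 87.
Offset 3: leading byte 0xF3 = 11110011 → 4-byte char #2 = F3 81 BC 9B.
Offset 7: leading byte 0xF0 = 11110000 → 4-byte char #3 = F0 9D 9C B2.
Leading byte 0xF0 = 11110000 matches 11110xxx → 4-byte sequence.
Byte 1: 0xF0 = 11110000, payload 000 (3 bits).
Byte 2: 0x9D = 10011101 (10xxxxxx ✓), payload 011101.
Byte 3: 0x9C = 10011100 (10xxxxxx ✓), payload 011100.
Byte 4: 0xB2 = 10110010 (10xxxxxx ✓), payload 110010.
Concatenate: 000011101011100110010 = 0x1D732 (21 bits → U+1D732).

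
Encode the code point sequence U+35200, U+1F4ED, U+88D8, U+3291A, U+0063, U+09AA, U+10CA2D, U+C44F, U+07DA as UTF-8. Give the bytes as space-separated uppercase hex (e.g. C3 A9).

F0 B5 88 80 F0 9F 93 AD E8 A3 98 F0 B2 A4 9A 63 E0 A6 AA F4 8C A8 AD EC 91 8F DF 9A

U+35200: 4-byte form → F0 B5 88 80.
U+1F4ED: 4-byte form → F0 9F 93 AD.
U+88D8: 3-byte form → E8 A3 98.
U+3291A: 4-byte form → F0 B2 A4 9A.
U+0063: 1-byte form → 63.
U+09AA: 3-byte form → E0 A6 AA.
U+10CA2D: 4-byte form → F4 8C A8 AD.
U+C44F: 3-byte form → EC 91 8F.
U+07DA: 2-byte form → DF 9A.
Concatenated (28 bytes): F0 B5 88 80 F0 9F 93 AD E8 A3 98 F0 B2 A4 9A 63 E0 A6 AA F4 8C A8 AD EC 91 8F DF 9A.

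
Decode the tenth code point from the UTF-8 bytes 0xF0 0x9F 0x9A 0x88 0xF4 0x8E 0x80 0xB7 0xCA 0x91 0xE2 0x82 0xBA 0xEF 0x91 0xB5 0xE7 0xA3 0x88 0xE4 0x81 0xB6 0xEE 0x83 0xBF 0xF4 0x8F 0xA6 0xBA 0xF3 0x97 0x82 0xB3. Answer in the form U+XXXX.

Offset 0: leading byte 0xF0 = 11110000 → 4-byte char #1 = F0 9F 9A 88.
Offset 4: leading byte 0xF4 = 11110100 → 4-byte char #2 = F4 8E 80 B7.
Offset 8: leading byte 0xCA = 11001010 → 2-byte char #3 = CA 91.
Offset 10: leading byte 0xE2 = 11100010 → 3-byte char #4 = E2 82 BA.
Offset 13: leading byte 0xEF = 11101111 → 3-byte char #5 = EF 91 B5.
Offset 16: leading byte 0xE7 = 11100111 → 3-byte char #6 = E7 A3 88.
Offset 19: leading byte 0xE4 = 11100100 → 3-byte char #7 = E4 81 B6.
Offset 22: leading byte 0xEE = 11101110 → 3-byte char #8 = EE 83 BF.
Offset 25: leading byte 0xF4 = 11110100 → 4-byte char #9 = F4 8F A6 BA.
Offset 29: leading byte 0xF3 = 11110011 → 4-byte char #10 = F3 97 82 B3.
Leading byte 0xF3 = 11110011 matches 11110xxx → 4-byte sequence.
Byte 1: 0xF3 = 11110011, payload 011 (3 bits).
Byte 2: 0x97 = 10010111 (10xxxxxx ✓), payload 010111.
Byte 3: 0x82 = 10000010 (10xxxxxx ✓), payload 000010.
Byte 4: 0xB3 = 10110011 (10xxxxxx ✓), payload 110011.
Concatenate: 011010111000010110011 = 0xD70B3 (21 bits → U+D70B3).

U+D70B3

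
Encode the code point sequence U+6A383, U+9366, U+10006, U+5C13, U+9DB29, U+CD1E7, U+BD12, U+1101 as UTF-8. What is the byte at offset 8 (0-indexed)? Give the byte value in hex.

U+6A383 → 4-byte form F1 AA 8E 83 at offsets 0–3.
U+9366 → 3-byte form E9 8D A6 at offsets 4–6.
U+10006 → 4-byte form F0 90 80 86 at offsets 7–10.
Offset 8 falls in char 3's range; it's byte 2 of F0 90 80 86 = 0x90.

0x90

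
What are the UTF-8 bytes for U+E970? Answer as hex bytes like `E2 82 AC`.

EE A5 B0

U+E970 = 0xE970 = 59760 decimal. In range U+0800–U+FFFF → 3-byte form: 1110xxxx 10xxxxxx 10xxxxxx.
Binary (16 bits): 1110100101110000.
Split 4+6+6: 1110 | 100101 | 110000.
Byte 1: 11101110 = 0xEE.
Byte 2: 10100101 = 0xA5.
Byte 3: 10110000 = 0xB0.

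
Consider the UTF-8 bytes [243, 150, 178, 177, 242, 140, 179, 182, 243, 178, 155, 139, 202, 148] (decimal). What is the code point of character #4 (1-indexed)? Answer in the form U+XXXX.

U+0294

Offset 0: leading byte 0xF3 = 11110011 → 4-byte char #1 = F3 96 B2 B1.
Offset 4: leading byte 0xF2 = 11110010 → 4-byte char #2 = F2 8C B3 B6.
Offset 8: leading byte 0xF3 = 11110011 → 4-byte char #3 = F3 B2 9B 8B.
Offset 12: leading byte 0xCA = 11001010 → 2-byte char #4 = CA 94.
Leading byte 0xCA = 11001010 matches 110xxxxx → 2-byte sequence.
Byte 1: 0xCA = 11001010, payload 01010 (5 bits).
Byte 2: 0x94 = 10010100 (10xxxxxx ✓), payload 010100.
Concatenate: 01010010100 = 0x294 (11 bits → U+0294).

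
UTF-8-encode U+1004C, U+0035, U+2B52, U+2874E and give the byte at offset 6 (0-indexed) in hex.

U+1004C → 4-byte form F0 90 81 8C at offsets 0–3.
U+0035 → 1-byte form 35 at offsets 4–4.
U+2B52 → 3-byte form E2 AD 92 at offsets 5–7.
Offset 6 falls in char 3's range; it's byte 2 of E2 AD 92 = 0xAD.

0xAD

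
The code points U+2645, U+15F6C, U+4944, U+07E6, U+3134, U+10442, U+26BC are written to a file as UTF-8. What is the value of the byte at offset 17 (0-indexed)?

U+2645 → 3-byte form E2 99 85 at offsets 0–2.
U+15F6C → 4-byte form F0 95 BD AC at offsets 3–6.
U+4944 → 3-byte form E4 A5 84 at offsets 7–9.
U+07E6 → 2-byte form DF A6 at offsets 10–11.
U+3134 → 3-byte form E3 84 B4 at offsets 12–14.
U+10442 → 4-byte form F0 90 91 82 at offsets 15–18.
Offset 17 falls in char 6's range; it's byte 3 of F0 90 91 82 = 0x91.

0x91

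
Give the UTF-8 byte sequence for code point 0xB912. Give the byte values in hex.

EB A4 92

U+B912 = 0xB912 = 47378 decimal. In range U+0800–U+FFFF → 3-byte form: 1110xxxx 10xxxxxx 10xxxxxx.
Binary (16 bits): 1011100100010010.
Split 4+6+6: 1011 | 100100 | 010010.
Byte 1: 11101011 = 0xEB.
Byte 2: 10100100 = 0xA4.
Byte 3: 10010010 = 0x92.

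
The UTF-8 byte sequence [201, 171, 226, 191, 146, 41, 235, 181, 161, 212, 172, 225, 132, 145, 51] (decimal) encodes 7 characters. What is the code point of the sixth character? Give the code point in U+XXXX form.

Offset 0: leading byte 0xC9 = 11001001 → 2-byte char #1 = C9 AB.
Offset 2: leading byte 0xE2 = 11100010 → 3-byte char #2 = E2 BF 92.
Offset 5: leading byte 0x29 = 00101001 → 1-byte char #3 = 29.
Offset 6: leading byte 0xEB = 11101011 → 3-byte char #4 = EB B5 A1.
Offset 9: leading byte 0xD4 = 11010100 → 2-byte char #5 = D4 AC.
Offset 11: leading byte 0xE1 = 11100001 → 3-byte char #6 = E1 84 91.
Leading byte 0xE1 = 11100001 matches 1110xxxx → 3-byte sequence.
Byte 1: 0xE1 = 11100001, payload 0001 (4 bits).
Byte 2: 0x84 = 10000100 (10xxxxxx ✓), payload 000100.
Byte 3: 0x91 = 10010001 (10xxxxxx ✓), payload 010001.
Concatenate: 0001000100010001 = 0x1111 (16 bits → U+1111).

U+1111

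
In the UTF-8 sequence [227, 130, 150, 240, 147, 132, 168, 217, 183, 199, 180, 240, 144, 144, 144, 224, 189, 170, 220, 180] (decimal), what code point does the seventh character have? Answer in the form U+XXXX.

U+0734

Offset 0: leading byte 0xE3 = 11100011 → 3-byte char #1 = E3 82 96.
Offset 3: leading byte 0xF0 = 11110000 → 4-byte char #2 = F0 93 84 A8.
Offset 7: leading byte 0xD9 = 11011001 → 2-byte char #3 = D9 B7.
Offset 9: leading byte 0xC7 = 11000111 → 2-byte char #4 = C7 B4.
Offset 11: leading byte 0xF0 = 11110000 → 4-byte char #5 = F0 90 90 90.
Offset 15: leading byte 0xE0 = 11100000 → 3-byte char #6 = E0 BD AA.
Offset 18: leading byte 0xDC = 11011100 → 2-byte char #7 = DC B4.
Leading byte 0xDC = 11011100 matches 110xxxxx → 2-byte sequence.
Byte 1: 0xDC = 11011100, payload 11100 (5 bits).
Byte 2: 0xB4 = 10110100 (10xxxxxx ✓), payload 110100.
Concatenate: 11100110100 = 0x734 (11 bits → U+0734).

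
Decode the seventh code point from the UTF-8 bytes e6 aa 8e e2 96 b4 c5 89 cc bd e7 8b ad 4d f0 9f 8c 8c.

Offset 0: leading byte 0xE6 = 11100110 → 3-byte char #1 = E6 AA 8E.
Offset 3: leading byte 0xE2 = 11100010 → 3-byte char #2 = E2 96 B4.
Offset 6: leading byte 0xC5 = 11000101 → 2-byte char #3 = C5 89.
Offset 8: leading byte 0xCC = 11001100 → 2-byte char #4 = CC BD.
Offset 10: leading byte 0xE7 = 11100111 → 3-byte char #5 = E7 8B AD.
Offset 13: leading byte 0x4D = 01001101 → 1-byte char #6 = 4D.
Offset 14: leading byte 0xF0 = 11110000 → 4-byte char #7 = F0 9F 8C 8C.
Leading byte 0xF0 = 11110000 matches 11110xxx → 4-byte sequence.
Byte 1: 0xF0 = 11110000, payload 000 (3 bits).
Byte 2: 0x9F = 10011111 (10xxxxxx ✓), payload 011111.
Byte 3: 0x8C = 10001100 (10xxxxxx ✓), payload 001100.
Byte 4: 0x8C = 10001100 (10xxxxxx ✓), payload 001100.
Concatenate: 000011111001100001100 = 0x1F30C (21 bits → U+1F30C).

U+1F30C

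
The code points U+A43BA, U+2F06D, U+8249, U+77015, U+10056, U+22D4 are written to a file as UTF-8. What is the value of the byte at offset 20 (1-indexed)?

0xE2

1-indexed offset 20 is 0-indexed offset 19.
U+A43BA → 4-byte form F2 A4 8E BA at offsets 0–3.
U+2F06D → 4-byte form F0 AF 81 AD at offsets 4–7.
U+8249 → 3-byte form E8 89 89 at offsets 8–10.
U+77015 → 4-byte form F1 B7 80 95 at offsets 11–14.
U+10056 → 4-byte form F0 90 81 96 at offsets 15–18.
U+22D4 → 3-byte form E2 8B 94 at offsets 19–21.
Offset 19 falls in char 6's range; it's byte 1 of E2 8B 94 = 0xE2.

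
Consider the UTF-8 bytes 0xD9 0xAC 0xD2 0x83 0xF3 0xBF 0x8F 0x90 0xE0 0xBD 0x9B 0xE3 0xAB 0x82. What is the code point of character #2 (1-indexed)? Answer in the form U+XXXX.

U+0483

Offset 0: leading byte 0xD9 = 11011001 → 2-byte char #1 = D9 AC.
Offset 2: leading byte 0xD2 = 11010010 → 2-byte char #2 = D2 83.
Leading byte 0xD2 = 11010010 matches 110xxxxx → 2-byte sequence.
Byte 1: 0xD2 = 11010010, payload 10010 (5 bits).
Byte 2: 0x83 = 10000011 (10xxxxxx ✓), payload 000011.
Concatenate: 10010000011 = 0x483 (11 bits → U+0483).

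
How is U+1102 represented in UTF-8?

U+1102 = 0x1102 = 4354 decimal. In range U+0800–U+FFFF → 3-byte form: 1110xxxx 10xxxxxx 10xxxxxx.
Binary (16 bits): 0001000100000010.
Split 4+6+6: 0001 | 000100 | 000010.
Byte 1: 11100001 = 0xE1.
Byte 2: 10000100 = 0x84.
Byte 3: 10000010 = 0x82.

E1 84 82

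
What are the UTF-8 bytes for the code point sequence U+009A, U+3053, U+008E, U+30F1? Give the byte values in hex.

U+009A: 2-byte form → C2 9A.
U+3053: 3-byte form → E3 81 93.
U+008E: 2-byte form → C2 8E.
U+30F1: 3-byte form → E3 83 B1.
Concatenated (10 bytes): C2 9A E3 81 93 C2 8E E3 83 B1.

C2 9A E3 81 93 C2 8E E3 83 B1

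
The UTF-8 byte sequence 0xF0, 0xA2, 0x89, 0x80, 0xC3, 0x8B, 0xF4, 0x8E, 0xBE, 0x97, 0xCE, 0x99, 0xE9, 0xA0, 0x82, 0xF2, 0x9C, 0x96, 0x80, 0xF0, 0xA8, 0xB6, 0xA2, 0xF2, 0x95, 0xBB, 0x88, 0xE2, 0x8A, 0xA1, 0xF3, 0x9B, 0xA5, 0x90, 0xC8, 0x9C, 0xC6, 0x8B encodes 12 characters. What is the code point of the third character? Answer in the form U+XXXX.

U+10EF97

Offset 0: leading byte 0xF0 = 11110000 → 4-byte char #1 = F0 A2 89 80.
Offset 4: leading byte 0xC3 = 11000011 → 2-byte char #2 = C3 8B.
Offset 6: leading byte 0xF4 = 11110100 → 4-byte char #3 = F4 8E BE 97.
Leading byte 0xF4 = 11110100 matches 11110xxx → 4-byte sequence.
Byte 1: 0xF4 = 11110100, payload 100 (3 bits).
Byte 2: 0x8E = 10001110 (10xxxxxx ✓), payload 001110.
Byte 3: 0xBE = 10111110 (10xxxxxx ✓), payload 111110.
Byte 4: 0x97 = 10010111 (10xxxxxx ✓), payload 010111.
Concatenate: 100001110111110010111 = 0x10EF97 (21 bits → U+10EF97).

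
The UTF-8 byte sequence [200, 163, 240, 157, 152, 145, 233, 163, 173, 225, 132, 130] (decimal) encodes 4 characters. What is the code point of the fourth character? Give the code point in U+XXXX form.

U+1102

Offset 0: leading byte 0xC8 = 11001000 → 2-byte char #1 = C8 A3.
Offset 2: leading byte 0xF0 = 11110000 → 4-byte char #2 = F0 9D 98 91.
Offset 6: leading byte 0xE9 = 11101001 → 3-byte char #3 = E9 A3 AD.
Offset 9: leading byte 0xE1 = 11100001 → 3-byte char #4 = E1 84 82.
Leading byte 0xE1 = 11100001 matches 1110xxxx → 3-byte sequence.
Byte 1: 0xE1 = 11100001, payload 0001 (4 bits).
Byte 2: 0x84 = 10000100 (10xxxxxx ✓), payload 000100.
Byte 3: 0x82 = 10000010 (10xxxxxx ✓), payload 000010.
Concatenate: 0001000100000010 = 0x1102 (16 bits → U+1102).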